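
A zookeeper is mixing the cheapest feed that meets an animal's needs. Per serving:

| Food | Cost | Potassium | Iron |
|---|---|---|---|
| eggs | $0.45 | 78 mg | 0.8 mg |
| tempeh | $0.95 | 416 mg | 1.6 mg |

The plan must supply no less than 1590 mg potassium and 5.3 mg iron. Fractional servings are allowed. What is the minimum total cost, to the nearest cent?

At the optimum either one food covers both requirements or two foods hit both targets exactly; no other combination can be cheaper.
eggs only: max(1590/78, 5.3/0.8) = 20.38 servings → $9.17.
tempeh only: max(1590/416, 5.3/1.6) = 3.822 servings → $3.63.
eggs + tempeh: the both-tight solution has a negative serving — not a feasible corner.
The minimum over all feasible corners is $3.63.

$3.63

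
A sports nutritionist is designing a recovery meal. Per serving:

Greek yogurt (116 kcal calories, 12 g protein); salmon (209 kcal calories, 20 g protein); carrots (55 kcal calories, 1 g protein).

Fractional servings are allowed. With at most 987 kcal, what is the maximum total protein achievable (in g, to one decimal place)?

Protein per kcal: Greek yogurt 0.1034, salmon 0.09569, carrots 0.01818.
With no serving limits, spend the whole calories allowance on Greek yogurt: 987 kcal / 116 kcal × 12 g = 102.1 g.

102.1 g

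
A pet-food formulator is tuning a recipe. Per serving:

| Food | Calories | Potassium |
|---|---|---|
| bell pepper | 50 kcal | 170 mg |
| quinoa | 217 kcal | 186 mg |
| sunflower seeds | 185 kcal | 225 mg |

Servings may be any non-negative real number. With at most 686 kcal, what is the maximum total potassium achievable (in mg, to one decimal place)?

2332.4 mg

Potassium per kcal: bell pepper 3.4, sunflower seeds 1.216, quinoa 0.8571.
With no serving limits, spend the whole calories allowance on bell pepper: 686 kcal / 50 kcal × 170 mg = 2332.4 mg.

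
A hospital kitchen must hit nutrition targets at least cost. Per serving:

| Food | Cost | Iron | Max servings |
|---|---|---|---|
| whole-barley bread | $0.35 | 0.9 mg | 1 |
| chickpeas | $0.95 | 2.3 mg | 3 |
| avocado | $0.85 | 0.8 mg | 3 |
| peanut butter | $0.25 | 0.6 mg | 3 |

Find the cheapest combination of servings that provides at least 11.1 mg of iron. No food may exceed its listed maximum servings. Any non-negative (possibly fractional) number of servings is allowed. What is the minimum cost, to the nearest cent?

$5.54

Cost per mg of iron: whole-barley bread $0.3889, chickpeas $0.4130, peanut butter $0.4167, avocado $1.0625.
Take 1 serving of whole-barley bread: +0.9 mg iron for $0.35 (total $0.35, still need 10.2 mg).
Take 3 servings of chickpeas: +6.9 mg iron for $2.85 (total $3.20, still need 3.3 mg).
Take 3 servings of peanut butter: +1.8 mg iron for $0.75 (total $3.95, still need 1.5 mg).
Take 1.875 servings of avocado: +1.5 mg iron for $1.59 (total $5.54, still need 0.0 mg).
Filling from the cheapest source first is optimal under one linear minimum: $5.54.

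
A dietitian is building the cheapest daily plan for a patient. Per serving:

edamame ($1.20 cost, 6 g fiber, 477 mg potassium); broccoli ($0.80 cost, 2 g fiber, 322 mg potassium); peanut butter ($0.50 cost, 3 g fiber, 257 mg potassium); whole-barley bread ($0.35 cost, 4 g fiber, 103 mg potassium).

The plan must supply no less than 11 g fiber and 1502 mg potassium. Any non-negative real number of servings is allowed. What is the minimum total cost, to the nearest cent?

$2.92

edamame only: max(11/6, 1502/477) = 3.149 servings → $3.78.
broccoli only: max(11/2, 1502/322) = 5.5 servings → $4.40.
peanut butter only: max(11/3, 1502/257) = 5.844 servings → $2.92.
whole-barley bread only: max(11/4, 1502/103) = 14.58 servings → $5.10.
edamame + broccoli with both tight: 0.5501 servings and 3.85 servings → $3.74.
edamame + peanut butter: intersection lies outside the first quadrant.
edamame + whole-barley bread with both targets exact would need a negative amount; discard.
broccoli + peanut butter with both tight: 3.715 servings and 1.19 servings → $3.57.
broccoli + whole-barley bread with both tight: 4.506 servings and 0.4972 servings → $3.78.
peanut butter + whole-barley bread: intersection lies outside the first quadrant.
So the least-cost plan costs $2.92.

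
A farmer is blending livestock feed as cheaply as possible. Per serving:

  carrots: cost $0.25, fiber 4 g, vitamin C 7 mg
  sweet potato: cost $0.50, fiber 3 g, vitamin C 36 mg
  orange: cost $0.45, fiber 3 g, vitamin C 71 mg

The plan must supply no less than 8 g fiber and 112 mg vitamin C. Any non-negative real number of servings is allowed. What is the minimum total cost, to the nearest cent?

$0.89

Two binding constraints pin down two serving amounts, so the optimal mix uses at most two foods. The candidates are each food alone (scaled to the tighter of fiber/vitamin C) and each pair with both constraints tight.
carrots only: max(8/4, 112/7) = 16 servings → $4.00.
sweet potato only: max(8/3, 112/36) = 3.111 servings → $1.56.
orange only: max(8/3, 112/71) = 2.667 servings → $1.20.
carrots + sweet potato with both targets exact would need a negative amount; discard.
carrots + orange with both tight: 0.8821 servings and 1.49 servings → $0.89.
sweet potato + orange with both tight: 2.21 servings and 0.4571 servings → $1.31.
So the least-cost plan costs $0.89.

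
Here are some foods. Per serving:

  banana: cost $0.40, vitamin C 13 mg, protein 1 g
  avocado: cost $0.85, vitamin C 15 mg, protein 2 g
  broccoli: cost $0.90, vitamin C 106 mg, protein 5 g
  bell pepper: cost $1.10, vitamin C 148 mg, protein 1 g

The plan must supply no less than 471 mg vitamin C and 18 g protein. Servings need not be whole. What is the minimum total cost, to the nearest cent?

$3.89

Check every corner: each single food scaled to meet both minima, and each pair solved so both constraints bind.
banana only: max(471/13, 18/1) = 36.23 servings → $14.49.
avocado only: max(471/15, 18/2) = 31.4 servings → $26.69.
broccoli only: max(471/106, 18/5) = 4.443 servings → $4.00.
bell pepper only: max(471/148, 18/1) = 18 servings → $19.80.
banana + avocado with both targets exact would need a negative amount; discard.
banana + broccoli: intersection lies outside the first quadrant.
banana + bell pepper with both tight: 16.24 servings and 1.756 servings → $8.43.
avocado + broccoli: intersection lies outside the first quadrant.
avocado + bell pepper with both tight: 7.804 servings and 2.391 servings → $9.26.
broccoli + bell pepper with both tight: 3.459 servings and 0.705 servings → $3.89.
So the least-cost plan costs $3.89.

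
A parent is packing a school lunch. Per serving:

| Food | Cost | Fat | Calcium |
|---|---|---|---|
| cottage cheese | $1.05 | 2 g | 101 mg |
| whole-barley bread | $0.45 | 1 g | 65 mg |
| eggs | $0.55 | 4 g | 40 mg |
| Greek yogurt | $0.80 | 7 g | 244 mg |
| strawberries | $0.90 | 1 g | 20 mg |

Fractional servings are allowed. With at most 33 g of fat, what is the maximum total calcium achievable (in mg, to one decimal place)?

2145.0 mg

Calcium per g fat: whole-barley bread 65, cottage cheese 50.5, Greek yogurt 34.86, strawberries 20, eggs 10.
With no serving limits, spend the whole fat allowance on whole-barley bread: 33 g / 1 g × 65 mg = 2145.0 mg.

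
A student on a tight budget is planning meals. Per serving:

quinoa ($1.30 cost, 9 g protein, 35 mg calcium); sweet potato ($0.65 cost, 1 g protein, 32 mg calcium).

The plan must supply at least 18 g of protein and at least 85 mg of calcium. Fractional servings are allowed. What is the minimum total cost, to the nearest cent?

$2.87

Check every corner: each single food scaled to meet both minima, and each pair solved so both constraints bind.
quinoa only: max(18/9, 85/35) = 2.429 servings → $3.16.
sweet potato only: max(18/1, 85/32) = 18 servings → $11.70.
quinoa + sweet potato with both tight: 1.941 servings and 0.5336 servings → $2.87.
So the least-cost plan costs $2.87.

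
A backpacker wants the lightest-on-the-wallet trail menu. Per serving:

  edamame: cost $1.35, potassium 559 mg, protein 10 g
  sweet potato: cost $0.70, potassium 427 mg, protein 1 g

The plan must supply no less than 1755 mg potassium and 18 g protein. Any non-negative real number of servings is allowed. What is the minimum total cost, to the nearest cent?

For a min-cost LP with two ≥-constraints, a basic feasible solution has at most two positive variables.
edamame only: max(1755/559, 18/10) = 3.14 servings → $4.24.
sweet potato only: max(1755/427, 18/1) = 18 servings → $12.60.
edamame + sweet potato with both tight: 1.598 servings and 2.018 servings → $3.57.
The minimum over all feasible corners is $3.57.

$3.57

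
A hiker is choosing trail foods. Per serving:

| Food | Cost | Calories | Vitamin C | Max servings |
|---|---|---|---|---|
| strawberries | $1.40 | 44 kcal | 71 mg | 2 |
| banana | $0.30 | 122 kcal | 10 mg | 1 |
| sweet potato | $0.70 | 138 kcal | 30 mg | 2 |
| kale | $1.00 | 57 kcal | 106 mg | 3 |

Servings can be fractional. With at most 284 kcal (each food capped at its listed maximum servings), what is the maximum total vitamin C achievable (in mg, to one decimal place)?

465.4 mg

Vitamin C per kcal: kale 1.86, strawberries 1.614, sweet potato 0.2174, banana 0.08197.
Take 3 servings of kale: uses 171 kcal, +318.0 mg vitamin C (running total 318.0 mg).
Take 2 servings of strawberries: uses 88 kcal, +142.0 mg vitamin C (running total 460.0 mg).
Take 0.1812 servings of sweet potato: uses 25 kcal, +5.4 mg vitamin C (running total 465.4 mg).
Filling greedily by vitamin C-per-kcal is optimal for one linear limit, giving 465.4 mg.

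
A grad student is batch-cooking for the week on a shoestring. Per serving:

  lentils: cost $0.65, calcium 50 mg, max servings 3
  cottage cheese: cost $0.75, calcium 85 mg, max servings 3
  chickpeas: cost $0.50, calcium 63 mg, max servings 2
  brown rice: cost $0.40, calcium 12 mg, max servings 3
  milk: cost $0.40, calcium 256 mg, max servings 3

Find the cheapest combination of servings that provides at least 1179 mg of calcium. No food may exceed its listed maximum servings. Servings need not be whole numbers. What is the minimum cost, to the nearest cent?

$4.84

Cost per mg of calcium: milk $0.0016, chickpeas $0.0079, cottage cheese $0.0088, lentils $0.0130, brown rice $0.0333.
Take 3 servings of milk: +768.0 mg calcium for $1.20 (total $1.20, still need 411.0 mg).
Take 2 servings of chickpeas: +126.0 mg calcium for $1.00 (total $2.20, still need 285.0 mg).
Take 3 servings of cottage cheese: +255.0 mg calcium for $2.25 (total $4.45, still need 30.0 mg).
Take 0.6 servings of lentils: +30.0 mg calcium for $0.39 (total $4.84, still need 0.0 mg).
Filling from the cheapest source first is optimal under one linear minimum: $4.84.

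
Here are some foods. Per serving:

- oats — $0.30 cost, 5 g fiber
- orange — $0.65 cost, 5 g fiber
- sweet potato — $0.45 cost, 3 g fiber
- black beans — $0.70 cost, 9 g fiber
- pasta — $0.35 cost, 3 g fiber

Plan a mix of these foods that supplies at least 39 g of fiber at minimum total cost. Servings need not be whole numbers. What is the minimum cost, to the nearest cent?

Cost per g of fiber: oats $0.0600, black beans $0.0778, pasta $0.1167, orange $0.1300, sweet potato $0.1500.
With no serving limits, use only oats: 39 g / 5 g = 7.8 servings × $0.30 = $2.34.

$2.34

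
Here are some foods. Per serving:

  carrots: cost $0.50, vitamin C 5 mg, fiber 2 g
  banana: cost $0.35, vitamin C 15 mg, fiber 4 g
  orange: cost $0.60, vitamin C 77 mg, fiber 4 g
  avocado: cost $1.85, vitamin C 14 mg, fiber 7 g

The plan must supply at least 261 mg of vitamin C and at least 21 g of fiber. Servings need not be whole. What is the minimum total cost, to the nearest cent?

$2.57

With two linear requirements the optimum uses one or two foods; enumerate the corners.
carrots only: max(261/5, 21/2) = 52.2 servings → $26.10.
banana only: max(261/15, 21/4) = 17.4 servings → $6.09.
orange only: max(261/77, 21/4) = 5.25 servings → $3.15.
avocado only: max(261/14, 21/7) = 18.64 servings → $34.49.
carrots + banana: the both-tight solution has a negative serving — not a feasible corner.
carrots + orange with both tight: 4.276 servings and 3.112 servings → $4.01.
carrots + avocado: intersection lies outside the first quadrant.
banana + orange with both tight: 2.31 servings and 2.94 servings → $2.57.
banana + avocado: intersection lies outside the first quadrant.
orange + avocado with both tight: 3.174 servings and 1.186 servings → $4.10.
So the least-cost plan costs $2.57.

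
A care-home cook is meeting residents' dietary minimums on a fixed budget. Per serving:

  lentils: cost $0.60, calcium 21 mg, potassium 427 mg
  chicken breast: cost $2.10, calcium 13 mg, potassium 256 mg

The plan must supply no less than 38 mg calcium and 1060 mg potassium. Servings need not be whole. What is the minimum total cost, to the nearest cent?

$1.49

lentils only: max(38/21, 1060/427) = 2.482 servings → $1.49.
chicken breast only: max(38/13, 1060/256) = 4.141 servings → $8.70.
lentils + chicken breast: intersection lies outside the first quadrant.
Cheapest feasible corner: $1.49.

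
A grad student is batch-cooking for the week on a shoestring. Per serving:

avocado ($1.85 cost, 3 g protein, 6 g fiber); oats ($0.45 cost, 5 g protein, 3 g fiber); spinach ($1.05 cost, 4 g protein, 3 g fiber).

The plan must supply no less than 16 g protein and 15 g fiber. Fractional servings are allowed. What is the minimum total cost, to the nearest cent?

$2.25

Compare the cost at each extreme point of the feasible region.
avocado only: max(16/3, 15/6) = 5.333 servings → $9.87.
oats only: max(16/5, 15/3) = 5 servings → $2.25.
spinach only: max(16/4, 15/3) = 5 servings → $5.25.
avocado + oats with both tight: 1.286 servings and 2.429 servings → $3.47.
avocado + spinach with both tight: 0.8 servings and 3.4 servings → $5.05.
oats + spinach: the both-tight solution has a negative serving — not a feasible corner.
Cheapest feasible corner: $2.25.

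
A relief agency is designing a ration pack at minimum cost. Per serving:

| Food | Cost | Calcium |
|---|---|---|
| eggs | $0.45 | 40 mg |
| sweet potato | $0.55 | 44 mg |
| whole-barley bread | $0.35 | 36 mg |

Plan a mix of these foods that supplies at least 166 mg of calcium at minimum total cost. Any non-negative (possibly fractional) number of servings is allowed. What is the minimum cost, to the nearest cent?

$1.61

Cost per mg of calcium: whole-barley bread $0.0097, eggs $0.0112, sweet potato $0.0125.
With no serving limits, use only whole-barley bread: 166 mg / 36 mg = 4.611 servings × $0.35 = $1.61.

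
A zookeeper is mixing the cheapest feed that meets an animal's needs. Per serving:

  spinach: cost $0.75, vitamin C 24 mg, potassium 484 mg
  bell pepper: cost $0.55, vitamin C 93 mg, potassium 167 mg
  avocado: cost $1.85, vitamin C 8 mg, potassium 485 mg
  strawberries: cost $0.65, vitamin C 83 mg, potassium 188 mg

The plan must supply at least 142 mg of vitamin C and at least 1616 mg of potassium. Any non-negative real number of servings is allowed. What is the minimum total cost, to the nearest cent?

$2.72

Compare the cost at each extreme point of the feasible region.
spinach only: max(142/24, 1616/484) = 5.917 servings → $4.44.
bell pepper only: max(142/93, 1616/167) = 9.677 servings → $5.32.
avocado only: max(142/8, 1616/485) = 17.75 servings → $32.84.
strawberries only: max(142/83, 1616/188) = 8.596 servings → $5.59.
spinach + bell pepper with both tight: 3.087 servings and 0.7303 servings → $2.72.
spinach + avocado with both targets exact would need a negative amount; discard.
spinach + strawberries with both tight: 3.013 servings and 0.8397 servings → $2.81.
bell pepper + avocado with both tight: 1.278 servings and 2.892 servings → $6.05.
bell pepper + strawberries: intersection lies outside the first quadrant.
avocado + strawberries with both tight: 2.772 servings and 1.444 servings → $6.07.
The minimum over all feasible corners is $2.72.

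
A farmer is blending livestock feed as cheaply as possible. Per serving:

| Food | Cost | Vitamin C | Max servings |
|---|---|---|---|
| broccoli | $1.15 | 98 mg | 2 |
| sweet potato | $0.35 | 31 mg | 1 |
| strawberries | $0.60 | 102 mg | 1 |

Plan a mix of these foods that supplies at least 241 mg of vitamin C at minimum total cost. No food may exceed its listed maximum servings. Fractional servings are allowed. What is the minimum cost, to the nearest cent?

Cost per mg of vitamin C: strawberries $0.0059, sweet potato $0.0113, broccoli $0.0117.
Take 1 serving of strawberries: +102.0 mg vitamin C for $0.60 (total $0.60, still need 139.0 mg).
Take 1 serving of sweet potato: +31.0 mg vitamin C for $0.35 (total $0.95, still need 108.0 mg).
Take 1.102 servings of broccoli: +108.0 mg vitamin C for $1.27 (total $2.22, still need 0.0 mg).
Greedy by cheapest-per-mg is optimal for a single linear constraint, so the minimum cost is $2.22.

$2.22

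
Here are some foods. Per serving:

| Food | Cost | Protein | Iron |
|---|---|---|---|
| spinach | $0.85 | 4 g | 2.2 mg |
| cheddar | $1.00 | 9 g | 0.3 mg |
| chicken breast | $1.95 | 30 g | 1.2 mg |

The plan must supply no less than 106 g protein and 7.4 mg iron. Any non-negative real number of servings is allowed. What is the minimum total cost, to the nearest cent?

A basic optimal solution has at most two foods positive. Try each food alone and each pair with both targets met exactly.
spinach only: max(106/4, 7.4/2.2) = 26.5 servings → $22.52.
cheddar only: max(106/9, 7.4/0.3) = 24.67 servings → $24.67.
chicken breast only: max(106/30, 7.4/1.2) = 6.167 servings → $12.03.
spinach + cheddar with both tight: 1.871 servings and 10.95 servings → $12.54.
spinach + chicken breast with both tight: 1.549 servings and 3.327 servings → $7.80.
cheddar + chicken breast: the both-tight solution has a negative serving — not a feasible corner.
Cheapest feasible corner: $7.80.

$7.80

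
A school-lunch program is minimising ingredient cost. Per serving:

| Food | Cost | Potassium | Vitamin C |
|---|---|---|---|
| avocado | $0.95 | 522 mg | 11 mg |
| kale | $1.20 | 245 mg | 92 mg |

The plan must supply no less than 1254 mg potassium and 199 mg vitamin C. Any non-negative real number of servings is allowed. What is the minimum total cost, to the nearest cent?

This is a tiny linear program; its minimum lies at a vertex of the feasible set. List the vertices and price them.
avocado only: max(1254/522, 199/11) = 18.09 servings → $17.19.
kale only: max(1254/245, 199/92) = 5.118 servings → $6.14.
avocado + kale with both tight: 1.47 servings and 1.987 servings → $3.78.
Cheapest feasible corner: $3.78.

$3.78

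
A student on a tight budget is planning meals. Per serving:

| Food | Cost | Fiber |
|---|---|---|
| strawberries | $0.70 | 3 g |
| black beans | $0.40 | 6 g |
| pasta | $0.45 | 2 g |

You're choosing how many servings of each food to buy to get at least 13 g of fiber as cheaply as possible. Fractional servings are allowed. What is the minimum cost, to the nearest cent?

$0.87

Cost per g of fiber: black beans $0.0667, pasta $0.2250, strawberries $0.2333.
With no serving limits, use only black beans: 13 g / 6 g = 2.167 servings × $0.40 = $0.87.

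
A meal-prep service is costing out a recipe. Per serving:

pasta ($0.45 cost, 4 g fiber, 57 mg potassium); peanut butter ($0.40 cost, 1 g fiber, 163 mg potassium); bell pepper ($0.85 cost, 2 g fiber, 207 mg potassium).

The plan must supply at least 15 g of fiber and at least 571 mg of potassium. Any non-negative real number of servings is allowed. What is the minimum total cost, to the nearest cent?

For a min-cost LP with two ≥-constraints, a basic feasible solution has at most two positive variables.
pasta only: max(15/4, 571/57) = 10.02 servings → $4.51.
peanut butter only: max(15/1, 571/163) = 15 servings → $6.00.
bell pepper only: max(15/2, 571/207) = 7.5 servings → $6.38.
pasta + peanut butter with both tight: 3.15 servings and 2.402 servings → $2.38.
pasta + bell pepper with both tight: 2.749 servings and 2.001 servings → $2.94.
peanut butter + bell pepper: intersection lies outside the first quadrant.
Cheapest feasible corner: $2.38.

$2.38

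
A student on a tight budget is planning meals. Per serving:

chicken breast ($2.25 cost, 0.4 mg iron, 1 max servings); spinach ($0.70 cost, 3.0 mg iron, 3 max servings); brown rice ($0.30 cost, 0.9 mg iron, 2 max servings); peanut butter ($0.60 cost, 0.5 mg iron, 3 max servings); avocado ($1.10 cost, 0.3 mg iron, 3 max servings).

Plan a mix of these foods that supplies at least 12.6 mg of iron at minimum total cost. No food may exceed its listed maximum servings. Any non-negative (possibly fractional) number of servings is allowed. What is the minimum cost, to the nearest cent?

Cost per mg of iron: spinach $0.2333, brown rice $0.3333, peanut butter $1.2000, avocado $3.6667, chicken breast $5.6250.
Take 3 servings of spinach: +9.0 mg iron for $2.10 (total $2.10, still need 3.6 mg).
Take 2 servings of brown rice: +1.8 mg iron for $0.60 (total $2.70, still need 1.8 mg).
Take 3 servings of peanut butter: +1.5 mg iron for $1.80 (total $4.50, still need 0.3 mg).
Take 1 serving of avocado: +0.3 mg iron for $1.10 (total $5.60, still need 0.0 mg).
Filling from the cheapest source first is optimal under one linear minimum: $5.60.

$5.60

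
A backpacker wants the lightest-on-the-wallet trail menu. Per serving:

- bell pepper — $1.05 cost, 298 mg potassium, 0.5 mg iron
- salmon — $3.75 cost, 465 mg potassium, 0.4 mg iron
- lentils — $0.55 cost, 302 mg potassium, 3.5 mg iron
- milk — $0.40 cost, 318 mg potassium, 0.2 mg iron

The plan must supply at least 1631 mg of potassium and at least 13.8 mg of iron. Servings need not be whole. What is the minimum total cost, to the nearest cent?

$2.71

bell pepper only: max(1631/298, 13.8/0.5) = 27.6 servings → $28.98.
salmon only: max(1631/465, 13.8/0.4) = 34.5 servings → $129.38.
lentils only: max(1631/302, 13.8/3.5) = 5.401 servings → $2.97.
milk only: max(1631/318, 13.8/0.2) = 69 servings → $27.60.
bell pepper + salmon: intersection lies outside the first quadrant.
bell pepper + lentils with both tight: 1.727 servings and 3.696 servings → $3.85.
bell pepper + milk: the both-tight solution has a negative serving — not a feasible corner.
salmon + lentils with both tight: 1.023 servings and 3.826 servings → $5.94.
salmon + milk: the both-tight solution has a negative serving — not a feasible corner.
lentils + milk with both tight: 3.859 servings and 1.464 servings → $2.71.
The minimum over all feasible corners is $2.71.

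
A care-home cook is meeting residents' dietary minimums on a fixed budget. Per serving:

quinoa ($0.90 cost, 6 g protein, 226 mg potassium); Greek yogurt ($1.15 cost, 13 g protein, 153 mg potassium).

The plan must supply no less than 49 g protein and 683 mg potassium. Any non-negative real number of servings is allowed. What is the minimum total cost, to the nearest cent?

quinoa only: max(49/6, 683/226) = 8.167 servings → $7.35.
Greek yogurt only: max(49/13, 683/153) = 4.464 servings → $5.13.
quinoa + Greek yogurt with both tight: 0.6842 servings and 3.453 servings → $4.59.
So the least-cost plan costs $4.59.

$4.59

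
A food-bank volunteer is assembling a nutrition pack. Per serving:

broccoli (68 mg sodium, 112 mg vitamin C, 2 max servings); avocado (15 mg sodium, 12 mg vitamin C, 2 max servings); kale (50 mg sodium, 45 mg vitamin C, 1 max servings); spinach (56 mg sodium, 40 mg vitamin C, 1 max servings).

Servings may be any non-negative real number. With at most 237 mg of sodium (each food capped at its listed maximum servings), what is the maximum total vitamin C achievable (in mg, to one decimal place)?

308.0 mg

Vitamin C per mg sodium: broccoli 1.647, kale 0.9, avocado 0.8, spinach 0.7143.
Take 2 servings of broccoli: uses 136 mg sodium, +224.0 mg vitamin C (running total 224.0 mg).
Take 1 serving of kale: uses 50 mg sodium, +45.0 mg vitamin C (running total 269.0 mg).
Take 2 servings of avocado: uses 30 mg sodium, +24.0 mg vitamin C (running total 293.0 mg).
Take 0.375 servings of spinach: uses 21 mg sodium, +15.0 mg vitamin C (running total 308.0 mg).
Filling greedily by vitamin C-per-mg sodium is optimal for one linear limit, giving 308.0 mg.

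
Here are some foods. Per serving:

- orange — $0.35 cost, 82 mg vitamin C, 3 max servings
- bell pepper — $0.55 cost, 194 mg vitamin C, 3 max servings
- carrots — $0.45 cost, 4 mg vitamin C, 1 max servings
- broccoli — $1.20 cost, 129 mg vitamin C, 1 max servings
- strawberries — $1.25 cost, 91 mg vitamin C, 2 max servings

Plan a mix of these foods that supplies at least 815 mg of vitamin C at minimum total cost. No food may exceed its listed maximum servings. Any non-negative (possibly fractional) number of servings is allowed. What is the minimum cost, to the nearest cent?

$2.64

Cost per mg of vitamin C: bell pepper $0.0028, orange $0.0043, broccoli $0.0093, strawberries $0.0137, carrots $0.1125.
Take 3 servings of bell pepper: +582.0 mg vitamin C for $1.65 (total $1.65, still need 233.0 mg).
Take 2.841 servings of orange: +233.0 mg vitamin C for $0.99 (total $2.64, still need 0.0 mg).
Filling from the cheapest source first is optimal under one linear minimum: $2.64.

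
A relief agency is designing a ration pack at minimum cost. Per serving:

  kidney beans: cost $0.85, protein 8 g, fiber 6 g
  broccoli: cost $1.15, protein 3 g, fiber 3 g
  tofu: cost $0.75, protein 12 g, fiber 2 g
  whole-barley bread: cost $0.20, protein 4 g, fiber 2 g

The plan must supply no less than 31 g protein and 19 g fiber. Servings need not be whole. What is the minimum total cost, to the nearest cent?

$1.90

Minimising a linear cost over {protein ≥ 31, fiber ≥ 19, servings ≥ 0} — the optimum is at a vertex, using one or two foods.
kidney beans only: max(31/8, 19/6) = 3.875 servings → $3.29.
broccoli only: max(31/3, 19/3) = 10.33 servings → $11.88.
tofu only: max(31/12, 19/2) = 9.5 servings → $7.12.
whole-barley bread only: max(31/4, 19/2) = 9.5 servings → $1.90.
kidney beans + broccoli with both targets exact would need a negative amount; discard.
kidney beans + tofu with both tight: 2.964 servings and 0.6071 servings → $2.98.
kidney beans + whole-barley bread with both tight: 1.75 servings and 4.25 servings → $2.34.
broccoli + tofu with both tight: 5.533 servings and 1.2 servings → $7.26.
broccoli + whole-barley bread with both tight: 2.333 servings and 6 servings → $3.88.
tofu + whole-barley bread: the both-tight solution has a negative serving — not a feasible corner.
So the least-cost plan costs $1.90.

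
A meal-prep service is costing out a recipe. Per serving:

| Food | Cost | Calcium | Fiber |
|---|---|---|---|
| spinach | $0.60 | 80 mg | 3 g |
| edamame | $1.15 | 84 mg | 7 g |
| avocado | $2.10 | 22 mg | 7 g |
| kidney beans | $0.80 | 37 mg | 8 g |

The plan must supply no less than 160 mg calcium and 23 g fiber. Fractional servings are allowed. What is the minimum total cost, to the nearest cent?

$2.54

Check every corner: each single food scaled to meet both minima, and each pair solved so both constraints bind.
spinach only: max(160/80, 23/3) = 7.667 servings → $4.60.
edamame only: max(160/84, 23/7) = 3.286 servings → $3.78.
avocado only: max(160/22, 23/7) = 7.273 servings → $15.27.
kidney beans only: max(160/37, 23/8) = 4.324 servings → $3.46.
spinach + edamame: the both-tight solution has a negative serving — not a feasible corner.
spinach + avocado with both tight: 1.243 servings and 2.753 servings → $6.53.
spinach + kidney beans with both tight: 0.811 servings and 2.571 servings → $2.54.
edamame + avocado with both tight: 1.415 servings and 1.871 servings → $5.56.
edamame + kidney beans with both tight: 1.039 servings and 1.966 servings → $2.77.
avocado + kidney beans with both targets exact would need a negative amount; discard.
Cheapest feasible corner: $2.54.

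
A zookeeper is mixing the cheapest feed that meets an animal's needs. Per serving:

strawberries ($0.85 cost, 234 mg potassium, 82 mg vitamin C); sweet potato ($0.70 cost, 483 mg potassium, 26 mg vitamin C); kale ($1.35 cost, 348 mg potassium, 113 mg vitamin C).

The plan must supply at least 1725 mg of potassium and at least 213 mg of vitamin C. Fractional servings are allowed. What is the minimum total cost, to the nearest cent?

The cheapest plan sits at a corner of the feasible region — with two constraints it uses at most two foods.
strawberries only: max(1725/234, 213/82) = 7.372 servings → $6.27.
sweet potato only: max(1725/483, 213/26) = 8.192 servings → $5.73.
kale only: max(1725/348, 213/113) = 4.957 servings → $6.69.
strawberries + sweet potato with both tight: 1.731 servings and 2.733 servings → $3.38.
strawberries + kale: intersection lies outside the first quadrant.
sweet potato + kale with both tight: 2.653 servings and 1.274 servings → $3.58.
Cheapest feasible corner: $3.38.

$3.38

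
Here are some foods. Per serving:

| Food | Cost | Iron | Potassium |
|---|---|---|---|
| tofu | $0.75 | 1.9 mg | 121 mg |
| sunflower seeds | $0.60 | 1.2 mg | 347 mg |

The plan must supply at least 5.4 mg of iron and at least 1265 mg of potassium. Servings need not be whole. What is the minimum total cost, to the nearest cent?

For a min-cost LP with two ≥-constraints, a basic feasible solution has at most two positive variables.
tofu only: max(5.4/1.9, 1265/121) = 10.45 servings → $7.84.
sunflower seeds only: max(5.4/1.2, 1265/347) = 4.5 servings → $2.70.
tofu + sunflower seeds with both tight: 0.6921 servings and 3.404 servings → $2.56.
The minimum over all feasible corners is $2.56.

$2.56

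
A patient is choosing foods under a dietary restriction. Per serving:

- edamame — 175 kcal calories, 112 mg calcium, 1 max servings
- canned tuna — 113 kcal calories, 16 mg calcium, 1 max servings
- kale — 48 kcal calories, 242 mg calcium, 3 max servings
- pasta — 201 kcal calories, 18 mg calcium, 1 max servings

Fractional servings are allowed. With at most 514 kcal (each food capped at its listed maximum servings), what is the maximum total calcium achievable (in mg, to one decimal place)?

Calcium per kcal: kale 5.042, edamame 0.64, canned tuna 0.1416, pasta 0.08955.
Take 3 servings of kale: uses 144 kcal, +726.0 mg calcium (running total 726.0 mg).
Take 1 serving of edamame: uses 175 kcal, +112.0 mg calcium (running total 838.0 mg).
Take 1 serving of canned tuna: uses 113 kcal, +16.0 mg calcium (running total 854.0 mg).
Take 0.408 servings of pasta: uses 82 kcal, +7.3 mg calcium (running total 861.3 mg).
Filling greedily by calcium-per-kcal is optimal for one linear limit, giving 861.3 mg.

861.3 mg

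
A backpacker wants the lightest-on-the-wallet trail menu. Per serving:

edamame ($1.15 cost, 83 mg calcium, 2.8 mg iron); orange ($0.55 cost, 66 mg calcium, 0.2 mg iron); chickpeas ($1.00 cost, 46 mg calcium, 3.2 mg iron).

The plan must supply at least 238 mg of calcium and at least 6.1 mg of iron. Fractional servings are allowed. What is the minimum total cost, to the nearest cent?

At the optimum either one food covers both requirements or two foods hit both targets exactly; no other combination can be cheaper.
edamame only: max(238/83, 6.1/2.8) = 2.867 servings → $3.30.
orange only: max(238/66, 6.1/0.2) = 30.5 servings → $16.77.
chickpeas only: max(238/46, 6.1/3.2) = 5.174 servings → $5.17.
edamame + orange with both tight: 2.111 servings and 0.9518 servings → $2.95.
edamame + chickpeas with both targets exact would need a negative amount; discard.
orange + chickpeas with both tight: 2.381 servings and 1.757 servings → $3.07.
The minimum over all feasible corners is $2.95.

$2.95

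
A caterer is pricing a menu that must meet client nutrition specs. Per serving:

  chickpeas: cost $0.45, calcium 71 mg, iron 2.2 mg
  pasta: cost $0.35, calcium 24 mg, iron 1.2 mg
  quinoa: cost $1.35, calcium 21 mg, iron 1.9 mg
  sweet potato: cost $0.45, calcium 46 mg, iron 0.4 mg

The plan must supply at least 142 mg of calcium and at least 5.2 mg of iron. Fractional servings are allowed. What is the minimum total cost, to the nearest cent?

$1.06

Minimising a linear cost over {calcium ≥ 142, iron ≥ 5.2, servings ≥ 0} — the optimum is at a vertex, using one or two foods.
chickpeas only: max(142/71, 5.2/2.2) = 2.364 servings → $1.06.
pasta only: max(142/24, 5.2/1.2) = 5.917 servings → $2.07.
quinoa only: max(142/21, 5.2/1.9) = 6.762 servings → $9.13.
sweet potato only: max(142/46, 5.2/0.4) = 13 servings → $5.85.
chickpeas + pasta with both tight: 1.407 servings and 1.753 servings → $1.25.
chickpeas + quinoa with both tight: 1.811 servings and 0.6404 servings → $1.68.
chickpeas + sweet potato with both targets exact would need a negative amount; discard.
pasta + quinoa: the both-tight solution has a negative serving — not a feasible corner.
pasta + sweet potato with both tight: 4 servings and 1 serving → $1.85.
quinoa + sweet potato with both tight: 2.309 servings and 2.033 servings → $4.03.
The minimum over all feasible corners is $1.06.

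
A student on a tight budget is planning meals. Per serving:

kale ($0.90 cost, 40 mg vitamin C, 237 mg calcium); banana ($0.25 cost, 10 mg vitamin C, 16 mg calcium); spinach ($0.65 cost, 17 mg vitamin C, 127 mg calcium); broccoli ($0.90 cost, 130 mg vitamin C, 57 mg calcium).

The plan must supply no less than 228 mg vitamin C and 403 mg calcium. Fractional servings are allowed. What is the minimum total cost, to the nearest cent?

Check every corner: each single food scaled to meet both minima, and each pair solved so both constraints bind.
kale only: max(228/40, 403/237) = 5.7 servings → $5.13.
banana only: max(228/10, 403/16) = 25.19 servings → $6.30.
spinach only: max(228/17, 403/127) = 13.41 servings → $8.72.
broccoli only: max(228/130, 403/57) = 7.07 servings → $6.36.
kale + banana with both tight: 0.2208 servings and 21.92 servings → $5.68.
kale + spinach: the both-tight solution has a negative serving — not a feasible corner.
kale + broccoli with both tight: 1.381 servings and 1.329 servings → $2.44.
banana + spinach with both tight: 22.15 servings and 0.3828 servings → $5.79.
banana + broccoli: the both-tight solution has a negative serving — not a feasible corner.
spinach + broccoli with both tight: 2.535 servings and 1.422 servings → $2.93.
Cheapest feasible corner: $2.44.

$2.44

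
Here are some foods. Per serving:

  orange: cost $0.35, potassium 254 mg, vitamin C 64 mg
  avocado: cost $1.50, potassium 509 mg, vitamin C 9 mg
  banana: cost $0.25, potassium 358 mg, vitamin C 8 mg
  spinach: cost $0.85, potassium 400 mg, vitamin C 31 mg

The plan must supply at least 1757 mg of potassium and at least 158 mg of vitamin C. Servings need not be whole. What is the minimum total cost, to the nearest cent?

This is a tiny linear program; its minimum lies at a vertex of the feasible set. List the vertices and price them.
orange only: max(1757/254, 158/64) = 6.917 servings → $2.42.
avocado only: max(1757/509, 158/9) = 17.56 servings → $26.33.
banana only: max(1757/358, 158/8) = 19.75 servings → $4.94.
spinach only: max(1757/400, 158/31) = 5.097 servings → $4.33.
orange + avocado with both tight: 2.133 servings and 2.387 servings → $4.33.
orange + banana with both tight: 2.036 servings and 3.463 servings → $1.58.
orange + spinach with both tight: 0.4927 servings and 4.08 servings → $3.64.
avocado + banana with both targets exact would need a negative amount; discard.
avocado + spinach with both targets exact would need a negative amount; discard.
banana + spinach: intersection lies outside the first quadrant.
So the least-cost plan costs $1.58.

$1.58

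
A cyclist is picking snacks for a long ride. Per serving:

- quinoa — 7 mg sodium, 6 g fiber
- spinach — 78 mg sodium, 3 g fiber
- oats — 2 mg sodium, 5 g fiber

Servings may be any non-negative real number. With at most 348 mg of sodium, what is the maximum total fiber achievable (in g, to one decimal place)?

870.0 g

Fiber per mg sodium: oats 2.5, quinoa 0.8571, spinach 0.03846.
With no serving limits, spend the whole sodium allowance on oats: 348 mg / 2 mg × 5 g = 870.0 g.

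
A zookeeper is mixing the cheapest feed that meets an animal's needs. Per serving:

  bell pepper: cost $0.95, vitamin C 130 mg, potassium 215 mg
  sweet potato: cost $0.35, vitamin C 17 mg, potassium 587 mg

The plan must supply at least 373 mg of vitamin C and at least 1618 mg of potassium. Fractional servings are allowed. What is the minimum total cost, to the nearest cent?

Compare the cost at each extreme point of the feasible region.
bell pepper only: max(373/130, 1618/215) = 7.526 servings → $7.15.
sweet potato only: max(373/17, 1618/587) = 21.94 servings → $7.68.
bell pepper + sweet potato with both tight: 2.635 servings and 1.791 servings → $3.13.
Cheapest feasible corner: $3.13.

$3.13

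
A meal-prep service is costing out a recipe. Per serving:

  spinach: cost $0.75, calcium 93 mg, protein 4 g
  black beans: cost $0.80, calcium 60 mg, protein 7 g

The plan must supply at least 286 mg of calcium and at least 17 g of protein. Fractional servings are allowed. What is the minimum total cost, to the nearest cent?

The cheapest plan sits at a corner of the feasible region — with two constraints it uses at most two foods.
spinach only: max(286/93, 17/4) = 4.25 servings → $3.19.
black beans only: max(286/60, 17/7) = 4.767 servings → $3.81.
spinach + black beans with both tight: 2.389 servings and 1.063 servings → $2.64.
So the least-cost plan costs $2.64.

$2.64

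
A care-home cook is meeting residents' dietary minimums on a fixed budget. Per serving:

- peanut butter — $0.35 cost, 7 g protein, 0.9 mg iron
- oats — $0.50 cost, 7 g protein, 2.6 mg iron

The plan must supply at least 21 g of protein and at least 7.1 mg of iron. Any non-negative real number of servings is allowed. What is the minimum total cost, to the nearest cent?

peanut butter only: max(21/7, 7.1/0.9) = 7.889 servings → $2.76.
oats only: max(21/7, 7.1/2.6) = 3 servings → $1.50.
peanut butter + oats with both tight: 0.4118 servings and 2.588 servings → $1.44.
Cheapest feasible corner: $1.44.

$1.44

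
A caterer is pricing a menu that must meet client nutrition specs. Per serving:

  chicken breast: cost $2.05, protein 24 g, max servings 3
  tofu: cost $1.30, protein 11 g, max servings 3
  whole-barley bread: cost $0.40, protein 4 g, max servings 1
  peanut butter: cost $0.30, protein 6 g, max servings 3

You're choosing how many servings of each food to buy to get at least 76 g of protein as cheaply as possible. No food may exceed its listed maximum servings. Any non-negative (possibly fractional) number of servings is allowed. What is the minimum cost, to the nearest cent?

$5.85

Cost per g of protein: peanut butter $0.0500, chicken breast $0.0854, whole-barley bread $0.1000, tofu $0.1182.
Take 3 servings of peanut butter: +18.0 g protein for $0.90 (total $0.90, still need 58.0 g).
Take 2.417 servings of chicken breast: +58.0 g protein for $4.95 (total $5.85, still need 0.0 g).
Filling from the cheapest source first is optimal under one linear minimum: $5.85.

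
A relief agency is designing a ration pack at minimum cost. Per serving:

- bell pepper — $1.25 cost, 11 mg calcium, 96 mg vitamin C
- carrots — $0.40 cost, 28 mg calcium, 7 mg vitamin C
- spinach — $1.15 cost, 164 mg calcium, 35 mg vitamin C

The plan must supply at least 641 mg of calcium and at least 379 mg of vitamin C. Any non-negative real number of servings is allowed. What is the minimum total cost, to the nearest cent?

$7.53

The cheapest plan sits at a corner of the feasible region — with two constraints it uses at most two foods.
bell pepper only: max(641/11, 379/96) = 58.27 servings → $72.84.
carrots only: max(641/28, 379/7) = 54.14 servings → $21.66.
spinach only: max(641/164, 379/35) = 10.83 servings → $12.45.
bell pepper + carrots with both tight: 2.346 servings and 21.97 servings → $11.72.
bell pepper + spinach with both tight: 2.586 servings and 3.735 servings → $7.53.
carrots + spinach with both targets exact would need a negative amount; discard.
The minimum over all feasible corners is $7.53.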